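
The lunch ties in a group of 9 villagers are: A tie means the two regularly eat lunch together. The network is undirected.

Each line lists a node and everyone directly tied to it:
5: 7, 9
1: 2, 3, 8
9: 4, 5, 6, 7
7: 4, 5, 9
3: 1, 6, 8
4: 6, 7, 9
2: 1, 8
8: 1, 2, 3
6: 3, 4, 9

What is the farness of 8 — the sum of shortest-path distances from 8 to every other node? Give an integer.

19

Distances from 8: 1:1, 2:1, 3:1, 4:3, 5:4, 6:2, 7:4, 9:3.
Sum = 1 + 1 + 1 + 3 + 4 + 2 + 4 + 3 = 19.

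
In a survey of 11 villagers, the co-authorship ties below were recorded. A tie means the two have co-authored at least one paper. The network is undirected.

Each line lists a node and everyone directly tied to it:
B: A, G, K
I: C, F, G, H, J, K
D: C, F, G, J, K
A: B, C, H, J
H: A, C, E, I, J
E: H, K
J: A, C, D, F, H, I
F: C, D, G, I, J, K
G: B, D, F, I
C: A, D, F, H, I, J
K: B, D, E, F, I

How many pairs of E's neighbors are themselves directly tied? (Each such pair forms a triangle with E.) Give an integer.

0

E's neighbors are H and K, but none of them are tied to each other, so no triangle contains E.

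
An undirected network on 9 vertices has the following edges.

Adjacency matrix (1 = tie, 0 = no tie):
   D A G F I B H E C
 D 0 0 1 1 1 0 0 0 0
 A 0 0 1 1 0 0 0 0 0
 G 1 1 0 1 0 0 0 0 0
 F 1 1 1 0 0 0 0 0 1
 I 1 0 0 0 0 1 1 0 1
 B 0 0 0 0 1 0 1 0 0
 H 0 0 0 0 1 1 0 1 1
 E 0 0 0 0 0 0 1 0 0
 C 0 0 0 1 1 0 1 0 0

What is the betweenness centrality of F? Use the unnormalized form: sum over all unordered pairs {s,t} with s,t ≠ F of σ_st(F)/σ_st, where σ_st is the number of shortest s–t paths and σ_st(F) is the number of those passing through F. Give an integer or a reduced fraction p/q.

89/12

Pairs whose geodesics pass through F — D–A: 1/2; D–C: 1/2; A–I: 2/3; A–B: 3/4; A–H: 1; A–E: 1; A–C: 1; G–H: 1/2; G–E: 1/2; G–C: 1.
All other pairs contribute 0.
Summing the contributions gives betweenness(F) = 89/12.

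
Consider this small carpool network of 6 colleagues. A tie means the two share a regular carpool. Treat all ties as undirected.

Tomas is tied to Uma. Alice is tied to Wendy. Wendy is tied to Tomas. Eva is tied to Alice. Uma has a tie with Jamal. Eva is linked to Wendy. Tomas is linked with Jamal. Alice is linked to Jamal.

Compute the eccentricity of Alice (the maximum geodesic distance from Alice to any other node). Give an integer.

Distances from Alice: Eva:1, Jamal:1, Tomas:2, Uma:2, Wendy:1.
The largest is 2 (to Tomas and Uma), so the eccentricity of Alice is 2.

2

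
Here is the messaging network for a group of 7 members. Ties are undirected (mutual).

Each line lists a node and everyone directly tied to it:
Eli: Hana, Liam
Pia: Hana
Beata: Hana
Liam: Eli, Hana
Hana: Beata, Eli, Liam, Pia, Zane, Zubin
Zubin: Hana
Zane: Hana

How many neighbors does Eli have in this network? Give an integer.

2

Eli is directly tied to Hana and Liam. That is 2 neighbors, so the degree of Eli is 2.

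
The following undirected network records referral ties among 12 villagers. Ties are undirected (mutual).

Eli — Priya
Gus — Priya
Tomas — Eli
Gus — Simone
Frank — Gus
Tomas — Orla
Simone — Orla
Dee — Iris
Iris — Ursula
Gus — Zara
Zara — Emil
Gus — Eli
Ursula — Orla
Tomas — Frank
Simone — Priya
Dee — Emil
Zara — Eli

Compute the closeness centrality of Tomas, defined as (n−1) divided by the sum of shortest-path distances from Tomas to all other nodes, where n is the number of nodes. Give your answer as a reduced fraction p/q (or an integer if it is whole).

11/23

Distances from Tomas: Dee:4, Eli:1, Emil:3, Frank:1, Gus:2, Iris:3, Orla:1, Priya:2, Simone:2, Ursula:2, Zara:2. Sum = 23.
n = 12, so closeness = 11/23.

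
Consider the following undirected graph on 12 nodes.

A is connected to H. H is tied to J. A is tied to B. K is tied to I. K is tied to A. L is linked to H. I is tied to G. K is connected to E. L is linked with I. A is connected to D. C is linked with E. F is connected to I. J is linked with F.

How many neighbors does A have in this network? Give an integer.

4

A is directly tied to B, D, H, and K. That is 4 neighbors, so the degree of A is 4.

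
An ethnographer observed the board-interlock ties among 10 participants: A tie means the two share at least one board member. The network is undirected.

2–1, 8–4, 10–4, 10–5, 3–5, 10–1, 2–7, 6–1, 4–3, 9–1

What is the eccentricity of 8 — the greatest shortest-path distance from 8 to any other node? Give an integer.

Distances from 8: 1:3, 2:4, 3:2, 4:1, 5:3, 6:4, 7:5, 9:4, 10:2.
The largest is 5 (to 7), so the eccentricity of 8 is 5.

5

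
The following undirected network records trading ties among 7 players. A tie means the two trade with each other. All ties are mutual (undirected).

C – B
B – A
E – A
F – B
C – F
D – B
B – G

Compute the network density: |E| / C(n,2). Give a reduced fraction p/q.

There are 7 edges and 7 nodes, so the maximum possible is C(7,2) = 21.
Density = 7/21 = 1/3.

1/3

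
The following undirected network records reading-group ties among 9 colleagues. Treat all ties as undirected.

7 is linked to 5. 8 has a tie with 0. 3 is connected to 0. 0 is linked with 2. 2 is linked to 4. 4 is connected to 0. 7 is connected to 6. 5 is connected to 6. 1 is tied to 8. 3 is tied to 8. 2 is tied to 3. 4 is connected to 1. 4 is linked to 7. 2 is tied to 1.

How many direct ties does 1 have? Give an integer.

3

1 is directly tied to 2, 4, and 8. That is 3 neighbors, so the degree of 1 is 3.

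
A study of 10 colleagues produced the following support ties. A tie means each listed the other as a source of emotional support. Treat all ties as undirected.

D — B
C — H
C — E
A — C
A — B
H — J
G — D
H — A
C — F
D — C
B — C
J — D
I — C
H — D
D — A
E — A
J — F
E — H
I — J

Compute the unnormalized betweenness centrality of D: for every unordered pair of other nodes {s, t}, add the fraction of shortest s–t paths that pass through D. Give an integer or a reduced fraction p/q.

121/12

Pairs whose geodesics pass through D — F–G: 2/2; H–B: 1/3; H–G: 1; J–B: 1; J–G: 1; J–A: 1/2; J–C: 1/4; B–G: 1; G–I: 2/2; G–A: 1; G–C: 1; G–E: 3/3.
All other pairs contribute 0.
Summing the contributions gives betweenness(D) = 121/12.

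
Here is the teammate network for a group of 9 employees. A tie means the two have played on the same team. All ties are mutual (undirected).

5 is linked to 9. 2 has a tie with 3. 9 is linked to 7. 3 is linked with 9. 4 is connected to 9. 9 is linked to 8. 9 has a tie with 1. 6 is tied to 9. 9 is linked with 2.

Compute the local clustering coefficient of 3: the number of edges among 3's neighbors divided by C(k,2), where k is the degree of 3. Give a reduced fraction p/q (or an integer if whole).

3's neighbors: 2 and 9 (k = 2).
Possible neighbor pairs: C(2,2) = 1. Edges among them: 2–9 → e = 1.
Clustering(3) = 1/1.

1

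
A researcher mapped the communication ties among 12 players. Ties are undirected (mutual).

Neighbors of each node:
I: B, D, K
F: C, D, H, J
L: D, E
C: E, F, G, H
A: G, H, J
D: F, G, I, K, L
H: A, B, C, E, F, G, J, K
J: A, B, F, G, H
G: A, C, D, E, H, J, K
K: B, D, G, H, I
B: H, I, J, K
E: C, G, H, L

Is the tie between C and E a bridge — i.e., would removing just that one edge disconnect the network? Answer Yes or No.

Even without that edge, C still reaches E via C – G – E, so the network stays connected. Not a bridge.

No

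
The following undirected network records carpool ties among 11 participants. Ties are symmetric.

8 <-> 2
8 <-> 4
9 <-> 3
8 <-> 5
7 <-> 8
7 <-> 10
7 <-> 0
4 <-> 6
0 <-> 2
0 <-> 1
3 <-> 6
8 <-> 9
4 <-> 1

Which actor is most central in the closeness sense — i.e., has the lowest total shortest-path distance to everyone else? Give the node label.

8

Farness (sum of distances to all others) for each node — 0:22, 1:22, 2:21, 3:26, 4:18, 5:24, 6:24, 7:19, 8:15, 9:21, 10:28.
The smallest farness is 15, for 8, so 8 has the highest closeness.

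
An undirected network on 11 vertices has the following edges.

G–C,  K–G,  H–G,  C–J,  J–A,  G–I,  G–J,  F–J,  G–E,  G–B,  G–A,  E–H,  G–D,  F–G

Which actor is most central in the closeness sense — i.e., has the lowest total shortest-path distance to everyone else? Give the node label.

Farness (sum of distances to all others) for each node — A:18, B:19, C:18, D:19, E:18, F:18, G:10, H:18, I:19, J:16, K:19.
The smallest farness is 10, for G, so G has the highest closeness.

G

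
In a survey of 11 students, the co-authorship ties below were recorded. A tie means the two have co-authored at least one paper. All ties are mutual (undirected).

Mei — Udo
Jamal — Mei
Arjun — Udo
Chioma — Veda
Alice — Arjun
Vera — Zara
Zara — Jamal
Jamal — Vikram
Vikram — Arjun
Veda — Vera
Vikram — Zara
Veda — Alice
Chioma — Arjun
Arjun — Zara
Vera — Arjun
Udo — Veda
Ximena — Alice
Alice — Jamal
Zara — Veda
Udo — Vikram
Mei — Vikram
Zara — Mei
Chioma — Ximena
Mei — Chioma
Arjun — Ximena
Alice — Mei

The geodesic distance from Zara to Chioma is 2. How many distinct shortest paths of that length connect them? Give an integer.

3

The shortest distance is 2. The length-2 paths are: Zara–Arjun–Chioma; Zara–Mei–Chioma; Zara–Veda–Chioma.
That gives 3 distinct shortest paths.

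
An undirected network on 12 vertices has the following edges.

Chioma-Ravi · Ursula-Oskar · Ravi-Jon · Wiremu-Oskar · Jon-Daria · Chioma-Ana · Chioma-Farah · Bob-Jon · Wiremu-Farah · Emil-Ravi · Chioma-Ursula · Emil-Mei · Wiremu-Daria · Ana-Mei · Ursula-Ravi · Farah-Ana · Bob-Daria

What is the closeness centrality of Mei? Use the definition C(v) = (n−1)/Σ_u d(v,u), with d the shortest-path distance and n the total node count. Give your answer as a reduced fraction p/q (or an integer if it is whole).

Distances from Mei: Ana:1, Bob:4, Chioma:2, Daria:4, Emil:1, Farah:2, Jon:3, Oskar:4, Ravi:2, Ursula:3, Wiremu:3. Sum = 29.
n = 12, so closeness = 11/29.

11/29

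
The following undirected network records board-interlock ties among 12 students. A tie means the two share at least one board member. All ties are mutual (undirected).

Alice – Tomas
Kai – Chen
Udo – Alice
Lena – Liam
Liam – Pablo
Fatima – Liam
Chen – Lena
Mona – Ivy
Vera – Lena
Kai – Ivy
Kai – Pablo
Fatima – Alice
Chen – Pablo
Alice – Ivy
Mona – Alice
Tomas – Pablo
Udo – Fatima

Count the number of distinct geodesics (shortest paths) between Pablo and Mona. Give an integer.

2

The shortest distance is 3. The length-3 paths are: Pablo–Tomas–Alice–Mona; Pablo–Kai–Ivy–Mona.
That gives 2 distinct shortest paths.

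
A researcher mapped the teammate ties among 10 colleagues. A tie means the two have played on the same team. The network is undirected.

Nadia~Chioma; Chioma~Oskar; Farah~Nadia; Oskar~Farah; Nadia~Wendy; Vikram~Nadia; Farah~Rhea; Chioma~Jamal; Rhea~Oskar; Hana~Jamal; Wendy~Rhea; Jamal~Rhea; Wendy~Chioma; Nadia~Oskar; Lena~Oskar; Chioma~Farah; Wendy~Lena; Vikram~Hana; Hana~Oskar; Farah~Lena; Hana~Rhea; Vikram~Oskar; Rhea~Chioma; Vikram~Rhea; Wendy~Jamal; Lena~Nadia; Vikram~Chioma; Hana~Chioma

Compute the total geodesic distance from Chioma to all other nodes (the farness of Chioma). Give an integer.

Distances from Chioma: Farah:1, Hana:1, Jamal:1, Lena:2, Nadia:1, Oskar:1, Rhea:1, Vikram:1, Wendy:1.
Sum = 1 + 1 + 1 + 2 + 1 + 1 + 1 + 1 + 1 = 10.

10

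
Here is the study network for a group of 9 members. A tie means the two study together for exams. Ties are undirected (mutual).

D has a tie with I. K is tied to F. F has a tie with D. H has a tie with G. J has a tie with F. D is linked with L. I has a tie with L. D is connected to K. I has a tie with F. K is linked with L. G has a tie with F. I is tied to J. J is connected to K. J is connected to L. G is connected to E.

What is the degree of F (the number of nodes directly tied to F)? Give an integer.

F is directly tied to D, G, I, J, and K. That is 5 neighbors, so the degree of F is 5.

5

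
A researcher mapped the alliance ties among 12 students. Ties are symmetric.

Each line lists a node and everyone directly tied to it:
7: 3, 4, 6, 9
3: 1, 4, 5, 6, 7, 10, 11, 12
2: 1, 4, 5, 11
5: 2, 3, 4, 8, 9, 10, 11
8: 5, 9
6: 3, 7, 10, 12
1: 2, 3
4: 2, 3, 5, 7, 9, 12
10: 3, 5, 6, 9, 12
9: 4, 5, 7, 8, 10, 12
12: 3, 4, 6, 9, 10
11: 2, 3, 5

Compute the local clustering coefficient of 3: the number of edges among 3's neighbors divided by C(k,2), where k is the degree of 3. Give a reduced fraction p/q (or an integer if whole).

9/28

3's neighbors: 1, 4, 5, 6, 7, 10, 11, and 12 (k = 8).
Possible neighbor pairs: C(8,2) = 28. Edges among them: 4–5, 4–7, 4–12, 5–10, 5–11, 6–7, 6–10, 6–12, 10–12 → e = 9.
Clustering(3) = 9/28.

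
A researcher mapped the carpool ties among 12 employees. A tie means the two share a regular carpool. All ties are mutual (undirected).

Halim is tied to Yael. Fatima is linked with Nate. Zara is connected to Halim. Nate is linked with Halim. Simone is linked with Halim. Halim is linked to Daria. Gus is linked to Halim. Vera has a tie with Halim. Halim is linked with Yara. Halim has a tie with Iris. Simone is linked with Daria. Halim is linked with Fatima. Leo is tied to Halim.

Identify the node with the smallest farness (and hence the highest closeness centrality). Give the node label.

Halim

Farness (sum of distances to all others) for each node — Daria:20, Fatima:20, Gus:21, Halim:11, Iris:21, Leo:21, Nate:20, Simone:20, Vera:21, Yael:21, Yara:21, Zara:21.
The smallest farness is 11, for Halim, so Halim has the highest closeness.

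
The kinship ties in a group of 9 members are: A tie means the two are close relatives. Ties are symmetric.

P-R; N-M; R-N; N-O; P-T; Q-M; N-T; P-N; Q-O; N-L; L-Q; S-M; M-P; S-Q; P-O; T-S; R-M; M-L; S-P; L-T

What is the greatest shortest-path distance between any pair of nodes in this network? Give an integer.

2

Eccentricity of each node (its greatest distance to any other): L:2, M:2, N:2, O:2, P:2, Q:2, R:2, S:2, T:2.
The maximum eccentricity is 2, realized for instance by the pair S–N via S – M – N. So the diameter is 2.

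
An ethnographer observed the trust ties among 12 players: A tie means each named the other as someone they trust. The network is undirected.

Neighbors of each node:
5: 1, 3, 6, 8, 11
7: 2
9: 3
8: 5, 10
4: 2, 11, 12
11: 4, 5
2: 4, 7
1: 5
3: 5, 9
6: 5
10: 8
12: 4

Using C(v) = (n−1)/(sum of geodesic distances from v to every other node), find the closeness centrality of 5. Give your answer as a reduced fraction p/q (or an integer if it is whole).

11/21

Distances from 5: 1:1, 2:3, 3:1, 4:2, 6:1, 7:4, 8:1, 9:2, 10:2, 11:1, 12:3. Sum = 21.
n = 12, so closeness = 11/21.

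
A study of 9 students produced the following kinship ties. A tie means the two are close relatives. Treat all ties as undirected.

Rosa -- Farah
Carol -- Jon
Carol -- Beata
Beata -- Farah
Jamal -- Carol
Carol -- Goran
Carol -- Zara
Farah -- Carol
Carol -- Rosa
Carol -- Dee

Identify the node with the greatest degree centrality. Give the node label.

Degrees — Beata:2, Carol:8, Dee:1, Farah:3, Goran:1, Jamal:1, Jon:1, Rosa:2, Zara:1.
The maximum is 8, attained only by Carol.

Carol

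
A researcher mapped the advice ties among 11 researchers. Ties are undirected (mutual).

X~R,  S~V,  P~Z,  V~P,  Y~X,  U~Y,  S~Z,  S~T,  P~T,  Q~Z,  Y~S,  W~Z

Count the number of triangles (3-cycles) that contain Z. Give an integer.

Z's neighbors are P, Q, S, and W, but none of them are tied to each other, so no triangle contains Z.

0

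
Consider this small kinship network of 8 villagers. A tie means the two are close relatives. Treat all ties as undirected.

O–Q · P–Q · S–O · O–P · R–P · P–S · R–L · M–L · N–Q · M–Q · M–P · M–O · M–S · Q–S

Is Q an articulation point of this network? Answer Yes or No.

Yes

Removing Q leaves {L, M, O, P, R, and S} with no path to {N}, so the network splits into 2 components. Q is a cut vertex.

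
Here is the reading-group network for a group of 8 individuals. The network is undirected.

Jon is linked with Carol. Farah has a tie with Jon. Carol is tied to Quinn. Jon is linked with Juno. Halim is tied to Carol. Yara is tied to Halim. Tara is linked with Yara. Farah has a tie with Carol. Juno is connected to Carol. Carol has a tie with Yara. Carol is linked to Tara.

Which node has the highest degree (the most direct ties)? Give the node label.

Carol

Degrees — Carol:7, Farah:2, Halim:2, Jon:3, Juno:2, Quinn:1, Tara:2, Yara:3.
The maximum is 7, attained only by Carol.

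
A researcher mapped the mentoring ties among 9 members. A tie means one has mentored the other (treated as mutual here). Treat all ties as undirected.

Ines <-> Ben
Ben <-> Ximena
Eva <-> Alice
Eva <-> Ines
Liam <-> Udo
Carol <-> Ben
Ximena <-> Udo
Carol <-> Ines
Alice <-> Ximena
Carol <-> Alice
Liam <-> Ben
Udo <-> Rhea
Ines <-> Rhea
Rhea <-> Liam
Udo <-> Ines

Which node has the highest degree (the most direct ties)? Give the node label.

Ines

Degrees — Alice:3, Ben:4, Carol:3, Eva:2, Ines:5, Liam:3, Rhea:3, Udo:4, Ximena:3.
The maximum is 5, attained only by Ines.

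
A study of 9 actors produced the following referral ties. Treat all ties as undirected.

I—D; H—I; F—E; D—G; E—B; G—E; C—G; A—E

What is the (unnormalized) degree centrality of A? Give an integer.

1

A is directly tied to E. That is 1 neighbor, so the degree of A is 1.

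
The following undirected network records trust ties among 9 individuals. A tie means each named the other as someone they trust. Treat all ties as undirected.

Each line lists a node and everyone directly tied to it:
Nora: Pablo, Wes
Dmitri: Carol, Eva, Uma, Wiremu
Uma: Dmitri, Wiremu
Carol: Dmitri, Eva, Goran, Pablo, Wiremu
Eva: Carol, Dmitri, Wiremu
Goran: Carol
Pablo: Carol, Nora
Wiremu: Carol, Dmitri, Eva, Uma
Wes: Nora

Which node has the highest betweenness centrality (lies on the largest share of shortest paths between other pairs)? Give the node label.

Unnormalized betweenness of each node: Carol:19, Dmitri:3, Eva:0, Goran:0, Nora:7, Pablo:12, Uma:0, Wes:0, Wiremu:3.
Carol has the largest value, 19, making it the main broker — the node through which the most shortest paths run.

Carol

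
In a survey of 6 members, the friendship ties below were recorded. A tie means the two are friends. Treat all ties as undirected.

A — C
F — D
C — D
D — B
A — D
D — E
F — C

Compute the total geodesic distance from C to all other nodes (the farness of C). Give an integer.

7

Distances from C: A:1, B:2, D:1, E:2, F:1.
Sum = 1 + 2 + 1 + 2 + 1 = 7.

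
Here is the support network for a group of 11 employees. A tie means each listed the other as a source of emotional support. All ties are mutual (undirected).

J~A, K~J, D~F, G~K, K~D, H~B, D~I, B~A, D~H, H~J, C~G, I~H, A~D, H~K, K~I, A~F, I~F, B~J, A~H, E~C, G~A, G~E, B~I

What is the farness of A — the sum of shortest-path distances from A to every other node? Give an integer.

Distances from A: B:1, C:2, D:1, E:2, F:1, G:1, H:1, I:2, J:1, K:2.
Sum = 1 + 2 + 1 + 2 + 1 + 1 + 1 + 2 + 1 + 2 = 14.

14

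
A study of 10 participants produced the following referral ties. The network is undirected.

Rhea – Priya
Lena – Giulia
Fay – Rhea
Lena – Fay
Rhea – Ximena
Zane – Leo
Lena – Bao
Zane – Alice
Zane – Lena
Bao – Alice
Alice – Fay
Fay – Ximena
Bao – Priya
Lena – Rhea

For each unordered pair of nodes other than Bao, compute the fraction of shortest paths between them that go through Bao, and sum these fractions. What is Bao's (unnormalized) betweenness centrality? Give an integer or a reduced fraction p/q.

Pairs whose geodesics pass through Bao — Leo–Priya: 2/3; Priya–Zane: 2/3; Priya–Lena: 1/2; Priya–Alice: 1; Priya–Giulia: 1/2; Lena–Alice: 1/3; Alice–Giulia: 1/3.
All other pairs contribute 0.
Summing the contributions gives betweenness(Bao) = 4.

4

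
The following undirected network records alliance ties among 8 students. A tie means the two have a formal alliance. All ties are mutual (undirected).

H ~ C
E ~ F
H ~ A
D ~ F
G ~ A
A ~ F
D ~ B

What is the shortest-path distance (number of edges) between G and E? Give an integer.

3

One shortest route is G – A – F – E, which uses 3 edges, and at distance 2 from G we only reach {F, H}, which does not include E. So d(G,E) = 3.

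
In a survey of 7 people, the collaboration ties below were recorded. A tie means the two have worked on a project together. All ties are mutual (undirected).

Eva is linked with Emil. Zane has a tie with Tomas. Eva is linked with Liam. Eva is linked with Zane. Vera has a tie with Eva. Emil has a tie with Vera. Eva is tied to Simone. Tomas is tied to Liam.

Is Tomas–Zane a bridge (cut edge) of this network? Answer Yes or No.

Even without that edge, Tomas still reaches Zane via Tomas – Liam – Eva – Zane, so the network stays connected. Not a bridge.

No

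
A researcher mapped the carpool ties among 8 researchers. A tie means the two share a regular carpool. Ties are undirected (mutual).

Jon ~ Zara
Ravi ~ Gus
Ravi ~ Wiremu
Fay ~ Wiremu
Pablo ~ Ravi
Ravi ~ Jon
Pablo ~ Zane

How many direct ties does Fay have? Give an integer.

1

Fay is directly tied to Wiremu. That is 1 neighbor, so the degree of Fay is 1.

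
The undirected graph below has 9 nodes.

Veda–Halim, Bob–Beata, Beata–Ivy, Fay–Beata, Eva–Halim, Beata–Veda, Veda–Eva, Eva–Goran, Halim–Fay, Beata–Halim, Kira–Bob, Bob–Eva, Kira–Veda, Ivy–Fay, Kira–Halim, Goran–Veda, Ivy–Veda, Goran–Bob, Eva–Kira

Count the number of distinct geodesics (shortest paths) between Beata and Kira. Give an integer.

3

The shortest distance is 2. The length-2 paths are: Beata–Veda–Kira; Beata–Halim–Kira; Beata–Bob–Kira.
That gives 3 distinct shortest paths.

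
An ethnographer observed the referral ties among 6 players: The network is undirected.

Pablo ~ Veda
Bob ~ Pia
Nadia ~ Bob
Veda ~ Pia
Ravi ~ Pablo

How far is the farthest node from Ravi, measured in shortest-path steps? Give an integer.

Distances from Ravi: Bob:4, Nadia:5, Pablo:1, Pia:3, Veda:2.
The largest is 5 (to Nadia), so the eccentricity of Ravi is 5.

5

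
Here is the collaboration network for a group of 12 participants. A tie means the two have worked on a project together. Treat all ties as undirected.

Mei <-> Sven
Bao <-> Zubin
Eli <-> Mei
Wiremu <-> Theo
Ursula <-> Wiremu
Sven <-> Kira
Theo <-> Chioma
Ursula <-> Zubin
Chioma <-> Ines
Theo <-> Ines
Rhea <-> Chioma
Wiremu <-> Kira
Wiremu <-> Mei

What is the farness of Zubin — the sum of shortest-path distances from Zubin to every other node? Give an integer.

Distances from Zubin: Bao:1, Chioma:4, Eli:4, Ines:4, Kira:3, Mei:3, Rhea:5, Sven:4, Theo:3, Ursula:1, Wiremu:2.
Sum = 1 + 4 + 4 + 4 + 3 + 3 + 5 + 4 + 3 + 1 + 2 = 34.

34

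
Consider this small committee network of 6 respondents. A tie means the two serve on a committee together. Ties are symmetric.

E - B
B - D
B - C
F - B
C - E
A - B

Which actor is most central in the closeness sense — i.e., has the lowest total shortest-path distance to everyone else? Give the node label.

B

Farness (sum of distances to all others) for each node — A:9, B:5, C:8, D:9, E:8, F:9.
The smallest farness is 5, for B, so B has the highest closeness.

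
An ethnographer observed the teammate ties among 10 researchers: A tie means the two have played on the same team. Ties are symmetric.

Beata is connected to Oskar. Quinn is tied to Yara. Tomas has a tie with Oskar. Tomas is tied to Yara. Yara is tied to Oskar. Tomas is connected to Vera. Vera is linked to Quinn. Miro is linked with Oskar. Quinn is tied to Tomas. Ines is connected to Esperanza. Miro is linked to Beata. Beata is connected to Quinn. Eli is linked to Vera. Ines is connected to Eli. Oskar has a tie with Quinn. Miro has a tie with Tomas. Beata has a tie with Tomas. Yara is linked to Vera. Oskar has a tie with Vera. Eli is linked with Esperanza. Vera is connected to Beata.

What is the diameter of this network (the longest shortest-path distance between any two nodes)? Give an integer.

4

Eccentricity of each node (its greatest distance to any other): Beata:3, Eli:3, Esperanza:4, Ines:4, Miro:4, Oskar:3, Quinn:3, Tomas:3, Vera:2, Yara:3.
The maximum eccentricity is 4, realized for instance by the pair Miro–Esperanza via Miro – Beata – Vera – Eli – Esperanza. So the diameter is 4.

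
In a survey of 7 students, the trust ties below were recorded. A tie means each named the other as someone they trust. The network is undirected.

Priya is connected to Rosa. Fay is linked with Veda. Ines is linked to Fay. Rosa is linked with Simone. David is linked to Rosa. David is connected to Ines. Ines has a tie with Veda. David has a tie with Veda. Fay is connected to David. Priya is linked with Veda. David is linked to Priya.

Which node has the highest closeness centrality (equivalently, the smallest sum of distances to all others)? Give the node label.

David

Farness (sum of distances to all others) for each node — David:7, Fay:10, Ines:10, Priya:9, Rosa:9, Simone:14, Veda:9.
The smallest farness is 7, for David, so David has the highest closeness.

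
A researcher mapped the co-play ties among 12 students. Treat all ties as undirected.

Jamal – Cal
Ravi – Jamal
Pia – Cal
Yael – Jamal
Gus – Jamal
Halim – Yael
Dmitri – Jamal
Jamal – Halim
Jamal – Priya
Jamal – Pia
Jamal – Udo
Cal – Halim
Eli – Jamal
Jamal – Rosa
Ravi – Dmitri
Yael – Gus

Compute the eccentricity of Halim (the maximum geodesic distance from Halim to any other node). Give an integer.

Distances from Halim: Cal:1, Dmitri:2, Eli:2, Gus:2, Jamal:1, Pia:2, Priya:2, Ravi:2, Rosa:2, Udo:2, Yael:1.
The largest is 2 (to Udo, Ravi, Priya, Dmitri, Pia, Rosa, Gus, and Eli), so the eccentricity of Halim is 2.

2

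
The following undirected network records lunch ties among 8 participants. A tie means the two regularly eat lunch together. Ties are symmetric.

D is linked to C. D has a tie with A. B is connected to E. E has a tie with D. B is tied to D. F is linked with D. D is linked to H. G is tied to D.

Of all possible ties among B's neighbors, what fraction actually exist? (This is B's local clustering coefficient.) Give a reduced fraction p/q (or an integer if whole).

1

B's neighbors: D and E (k = 2).
Possible neighbor pairs: C(2,2) = 1. Edges among them: D–E → e = 1.
Clustering(B) = 1/1.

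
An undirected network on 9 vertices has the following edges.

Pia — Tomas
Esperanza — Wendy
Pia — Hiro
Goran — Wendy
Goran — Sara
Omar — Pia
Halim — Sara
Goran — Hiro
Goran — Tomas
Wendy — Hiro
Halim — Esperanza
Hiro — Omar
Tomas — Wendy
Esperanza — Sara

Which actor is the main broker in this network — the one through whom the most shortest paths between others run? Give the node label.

Hiro

Unnormalized betweenness of each node: Esperanza:7/2, Goran:41/6, Halim:0, Hiro:15/2, Omar:0, Pia:4/3, Sara:7/2, Tomas:5/2, Wendy:41/6.
Hiro has the largest value, 15/2, making it the main broker — the node through which the most shortest paths run.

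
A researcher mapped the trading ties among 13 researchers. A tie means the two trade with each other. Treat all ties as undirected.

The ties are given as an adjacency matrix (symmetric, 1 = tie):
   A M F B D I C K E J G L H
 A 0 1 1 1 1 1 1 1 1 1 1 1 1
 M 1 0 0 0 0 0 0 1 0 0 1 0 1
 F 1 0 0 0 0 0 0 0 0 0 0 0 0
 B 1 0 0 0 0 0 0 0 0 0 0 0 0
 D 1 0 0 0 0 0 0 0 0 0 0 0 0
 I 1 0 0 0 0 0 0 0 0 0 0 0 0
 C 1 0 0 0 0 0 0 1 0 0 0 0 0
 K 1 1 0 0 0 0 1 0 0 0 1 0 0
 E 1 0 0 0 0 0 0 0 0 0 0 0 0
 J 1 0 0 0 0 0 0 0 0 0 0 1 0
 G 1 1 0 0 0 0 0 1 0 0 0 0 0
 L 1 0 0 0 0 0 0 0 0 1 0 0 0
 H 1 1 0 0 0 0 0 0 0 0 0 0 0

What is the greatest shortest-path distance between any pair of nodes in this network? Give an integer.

Eccentricity of each node (its greatest distance to any other): A:1, B:2, C:2, D:2, E:2, F:2, G:2, H:2, I:2, J:2, K:2, L:2, M:2.
The maximum eccentricity is 2, realized for instance by the pair M–F via M – A – F. So the diameter is 2.

2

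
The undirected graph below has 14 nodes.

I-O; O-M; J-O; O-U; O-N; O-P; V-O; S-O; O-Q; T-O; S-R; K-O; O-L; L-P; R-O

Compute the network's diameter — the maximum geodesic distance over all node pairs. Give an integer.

2

Eccentricity of each node (its greatest distance to any other): I:2, J:2, K:2, L:2, M:2, N:2, O:1, P:2, Q:2, R:2, S:2, T:2, U:2, V:2.
The maximum eccentricity is 2, realized for instance by the pair S–U via S – O – U. So the diameter is 2.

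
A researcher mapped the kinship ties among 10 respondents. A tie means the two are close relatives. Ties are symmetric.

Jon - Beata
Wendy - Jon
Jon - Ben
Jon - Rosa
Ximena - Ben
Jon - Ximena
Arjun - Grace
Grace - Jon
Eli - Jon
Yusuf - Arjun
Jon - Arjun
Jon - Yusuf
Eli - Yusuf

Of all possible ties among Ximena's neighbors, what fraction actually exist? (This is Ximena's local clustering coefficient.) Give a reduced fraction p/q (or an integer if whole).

1

Ximena's neighbors: Ben and Jon (k = 2).
Possible neighbor pairs: C(2,2) = 1. Edges among them: Ben–Jon → e = 1.
Clustering(Ximena) = 1/1.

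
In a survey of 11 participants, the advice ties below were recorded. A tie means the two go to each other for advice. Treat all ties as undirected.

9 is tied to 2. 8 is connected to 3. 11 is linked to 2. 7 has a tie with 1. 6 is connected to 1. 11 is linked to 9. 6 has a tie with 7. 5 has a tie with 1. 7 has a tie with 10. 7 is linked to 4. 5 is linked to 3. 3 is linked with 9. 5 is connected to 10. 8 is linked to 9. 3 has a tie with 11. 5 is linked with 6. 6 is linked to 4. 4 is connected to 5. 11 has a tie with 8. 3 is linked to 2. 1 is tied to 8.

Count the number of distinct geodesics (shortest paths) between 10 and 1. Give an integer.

The shortest distance is 2. The length-2 paths are: 10–5–1; 10–7–1.
That gives 2 distinct shortest paths.

2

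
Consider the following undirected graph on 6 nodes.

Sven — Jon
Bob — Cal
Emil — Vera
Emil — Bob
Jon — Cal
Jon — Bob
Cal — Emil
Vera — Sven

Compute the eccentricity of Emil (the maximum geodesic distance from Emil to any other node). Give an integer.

2

Distances from Emil: Bob:1, Cal:1, Jon:2, Sven:2, Vera:1.
The largest is 2 (to Jon and Sven), so the eccentricity of Emil is 2.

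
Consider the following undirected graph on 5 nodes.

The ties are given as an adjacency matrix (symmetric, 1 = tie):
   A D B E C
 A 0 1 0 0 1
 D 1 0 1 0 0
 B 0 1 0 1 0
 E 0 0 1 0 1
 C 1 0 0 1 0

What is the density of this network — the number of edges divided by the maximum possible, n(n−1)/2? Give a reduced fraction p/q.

1/2

There are 5 edges and 5 nodes, so the maximum possible is C(5,2) = 10.
Density = 5/10 = 1/2.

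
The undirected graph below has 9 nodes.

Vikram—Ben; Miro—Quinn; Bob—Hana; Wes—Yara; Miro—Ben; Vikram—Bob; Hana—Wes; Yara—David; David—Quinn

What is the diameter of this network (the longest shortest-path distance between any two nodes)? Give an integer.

Eccentricity of each node (its greatest distance to any other): Ben:4, Bob:4, David:4, Hana:4, Miro:4, Quinn:4, Vikram:4, Wes:4, Yara:4.
The maximum eccentricity is 4, realized for instance by the pair Wes–Ben via Wes – Hana – Bob – Vikram – Ben. So the diameter is 4.

4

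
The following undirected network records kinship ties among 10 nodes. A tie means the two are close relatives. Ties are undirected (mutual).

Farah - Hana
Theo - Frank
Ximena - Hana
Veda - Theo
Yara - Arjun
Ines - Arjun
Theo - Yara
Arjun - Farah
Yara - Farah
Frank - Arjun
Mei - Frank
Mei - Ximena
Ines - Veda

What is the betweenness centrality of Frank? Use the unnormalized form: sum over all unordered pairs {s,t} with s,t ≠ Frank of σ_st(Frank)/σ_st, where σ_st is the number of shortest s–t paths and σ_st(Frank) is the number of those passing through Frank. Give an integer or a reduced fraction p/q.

9

Pairs whose geodesics pass through Frank — Theo–Ximena: 1; Theo–Mei: 1; Theo–Arjun: 1/2; Yara–Mei: 2/2; Farah–Mei: 1/2; Ximena–Arjun: 1/2; Ximena–Ines: 1/2; Ximena–Veda: 1; Mei–Arjun: 1; Mei–Ines: 1; Mei–Veda: 1.
All other pairs contribute 0.
Summing the contributions gives betweenness(Frank) = 9.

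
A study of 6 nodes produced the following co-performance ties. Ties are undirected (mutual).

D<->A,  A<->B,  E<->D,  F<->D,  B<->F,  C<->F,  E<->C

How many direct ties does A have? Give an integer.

A is directly tied to B and D. That is 2 neighbors, so the degree of A is 2.

2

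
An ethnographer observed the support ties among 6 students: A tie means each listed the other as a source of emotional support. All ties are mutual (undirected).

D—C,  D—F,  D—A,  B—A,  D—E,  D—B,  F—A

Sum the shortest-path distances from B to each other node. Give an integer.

Distances from B: A:1, C:2, D:1, E:2, F:2.
Sum = 1 + 2 + 1 + 2 + 2 = 8.

8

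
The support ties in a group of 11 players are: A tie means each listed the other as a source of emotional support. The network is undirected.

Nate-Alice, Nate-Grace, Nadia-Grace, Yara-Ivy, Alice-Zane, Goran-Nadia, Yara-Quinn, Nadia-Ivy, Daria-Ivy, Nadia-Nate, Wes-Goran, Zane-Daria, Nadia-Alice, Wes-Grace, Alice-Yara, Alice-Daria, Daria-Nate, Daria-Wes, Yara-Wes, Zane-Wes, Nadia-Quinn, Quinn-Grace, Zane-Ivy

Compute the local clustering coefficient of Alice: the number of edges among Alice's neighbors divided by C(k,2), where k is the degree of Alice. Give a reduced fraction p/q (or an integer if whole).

3/10

Alice's neighbors: Daria, Nadia, Nate, Yara, and Zane (k = 5).
Possible neighbor pairs: C(5,2) = 10. Edges among them: Daria–Nate, Daria–Zane, Nadia–Nate → e = 3.
Clustering(Alice) = 3/10.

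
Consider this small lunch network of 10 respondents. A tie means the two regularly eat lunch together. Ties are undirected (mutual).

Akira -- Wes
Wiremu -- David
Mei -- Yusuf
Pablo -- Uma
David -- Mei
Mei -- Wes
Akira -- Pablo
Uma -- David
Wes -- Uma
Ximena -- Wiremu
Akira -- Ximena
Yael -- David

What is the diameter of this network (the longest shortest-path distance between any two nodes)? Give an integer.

Eccentricity of each node (its greatest distance to any other): Akira:4, David:3, Mei:3, Pablo:4, Uma:3, Wes:3, Wiremu:3, Ximena:4, Yael:4, Yusuf:4.
The maximum eccentricity is 4, realized for instance by the pair Pablo–Yusuf via Pablo – Uma – Wes – Mei – Yusuf. So the diameter is 4.

4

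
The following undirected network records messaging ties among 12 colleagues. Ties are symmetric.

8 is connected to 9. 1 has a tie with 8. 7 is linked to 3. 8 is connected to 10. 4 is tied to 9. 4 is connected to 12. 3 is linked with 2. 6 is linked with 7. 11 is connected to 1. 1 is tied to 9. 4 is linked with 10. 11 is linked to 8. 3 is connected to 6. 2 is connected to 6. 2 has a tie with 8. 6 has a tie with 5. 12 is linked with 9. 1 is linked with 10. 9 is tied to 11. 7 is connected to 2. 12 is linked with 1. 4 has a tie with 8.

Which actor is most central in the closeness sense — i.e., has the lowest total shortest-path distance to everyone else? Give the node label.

8

Farness (sum of distances to all others) for each node — 1:22, 2:19, 3:26, 4:23, 5:35, 6:25, 7:26, 8:17, 9:22, 10:24, 11:24, 12:29.
The smallest farness is 17, for 8, so 8 has the highest closeness.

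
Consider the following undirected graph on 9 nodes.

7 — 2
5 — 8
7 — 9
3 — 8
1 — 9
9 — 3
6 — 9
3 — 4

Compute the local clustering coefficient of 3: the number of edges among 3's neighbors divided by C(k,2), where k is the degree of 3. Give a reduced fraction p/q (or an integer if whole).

0

3's neighbors: 4, 8, and 9 (k = 3).
Possible neighbor pairs: C(3,2) = 3. Edges among them: none → e = 0.
Clustering(3) = 0/3 = 0.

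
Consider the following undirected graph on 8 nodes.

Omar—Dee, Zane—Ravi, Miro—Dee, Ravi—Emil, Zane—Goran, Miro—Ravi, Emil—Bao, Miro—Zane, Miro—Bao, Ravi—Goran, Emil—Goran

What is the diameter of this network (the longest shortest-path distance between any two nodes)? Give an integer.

Eccentricity of each node (its greatest distance to any other): Bao:3, Dee:3, Emil:4, Goran:4, Miro:2, Omar:4, Ravi:3, Zane:3.
The maximum eccentricity is 4, realized for instance by the pair Goran–Omar via Goran – Ravi – Miro – Dee – Omar. So the diameter is 4.

4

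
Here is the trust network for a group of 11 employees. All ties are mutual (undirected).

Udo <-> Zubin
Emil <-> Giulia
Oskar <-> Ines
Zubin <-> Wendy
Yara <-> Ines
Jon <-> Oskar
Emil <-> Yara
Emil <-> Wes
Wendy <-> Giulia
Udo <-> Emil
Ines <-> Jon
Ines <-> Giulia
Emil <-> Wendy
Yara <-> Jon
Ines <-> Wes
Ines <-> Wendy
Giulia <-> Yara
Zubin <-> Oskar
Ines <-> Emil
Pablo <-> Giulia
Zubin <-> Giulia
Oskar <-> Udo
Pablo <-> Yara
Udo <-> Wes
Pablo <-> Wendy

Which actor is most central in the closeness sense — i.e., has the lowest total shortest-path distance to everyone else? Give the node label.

Farness (sum of distances to all others) for each node — Emil:14, Giulia:14, Ines:13, Jon:17, Oskar:17, Pablo:20, Udo:17, Wendy:15, Wes:18, Yara:15, Zubin:16.
The smallest farness is 13, for Ines, so Ines has the highest closeness.

Ines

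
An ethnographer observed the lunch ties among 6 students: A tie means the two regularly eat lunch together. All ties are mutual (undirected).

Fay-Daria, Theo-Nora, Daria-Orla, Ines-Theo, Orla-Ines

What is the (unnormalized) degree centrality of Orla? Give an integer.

2

Orla is directly tied to Daria and Ines. That is 2 neighbors, so the degree of Orla is 2.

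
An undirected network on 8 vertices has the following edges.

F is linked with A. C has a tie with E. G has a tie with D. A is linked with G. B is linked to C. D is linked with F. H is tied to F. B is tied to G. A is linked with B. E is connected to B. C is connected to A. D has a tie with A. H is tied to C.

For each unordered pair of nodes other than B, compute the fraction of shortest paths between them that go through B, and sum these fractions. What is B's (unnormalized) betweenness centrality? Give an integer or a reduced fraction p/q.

13/4

Pairs whose geodesics pass through B — H–G: 1/4; A–E: 1/2; C–G: 1/2; G–E: 1; E–D: 2/3; E–F: 1/3.
All other pairs contribute 0.
Summing the contributions gives betweenness(B) = 13/4.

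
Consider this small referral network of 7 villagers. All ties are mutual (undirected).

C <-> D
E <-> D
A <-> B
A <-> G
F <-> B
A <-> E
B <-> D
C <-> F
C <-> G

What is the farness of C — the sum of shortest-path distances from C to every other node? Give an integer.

Distances from C: A:2, B:2, D:1, E:2, F:1, G:1.
Sum = 2 + 2 + 1 + 2 + 1 + 1 = 9.

9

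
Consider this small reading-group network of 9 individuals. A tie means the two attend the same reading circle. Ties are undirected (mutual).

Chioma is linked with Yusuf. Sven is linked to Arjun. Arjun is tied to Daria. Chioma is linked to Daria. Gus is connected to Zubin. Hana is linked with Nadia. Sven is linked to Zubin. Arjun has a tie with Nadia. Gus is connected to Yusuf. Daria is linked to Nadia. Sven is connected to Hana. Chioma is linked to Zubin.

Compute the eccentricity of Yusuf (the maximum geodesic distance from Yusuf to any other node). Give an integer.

Distances from Yusuf: Arjun:3, Chioma:1, Daria:2, Gus:1, Hana:4, Nadia:3, Sven:3, Zubin:2.
The largest is 4 (to Hana), so the eccentricity of Yusuf is 4.

4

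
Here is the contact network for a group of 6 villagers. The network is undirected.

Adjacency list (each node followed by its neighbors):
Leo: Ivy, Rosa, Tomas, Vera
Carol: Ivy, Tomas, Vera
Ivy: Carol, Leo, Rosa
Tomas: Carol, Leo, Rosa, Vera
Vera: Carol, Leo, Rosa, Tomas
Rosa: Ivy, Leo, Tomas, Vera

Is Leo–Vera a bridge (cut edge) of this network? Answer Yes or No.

Even without that edge, Leo still reaches Vera via Leo – Tomas – Vera, so the network stays connected. Not a bridge.

No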